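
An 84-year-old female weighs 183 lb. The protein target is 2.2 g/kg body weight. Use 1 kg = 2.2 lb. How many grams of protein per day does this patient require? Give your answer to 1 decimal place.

183.0 g/day

Weight in kg = 183 ÷ 2.2 = 83.1818 kg.
Protein = 2.2 g/kg × 83.1818 kg = 183 g/day.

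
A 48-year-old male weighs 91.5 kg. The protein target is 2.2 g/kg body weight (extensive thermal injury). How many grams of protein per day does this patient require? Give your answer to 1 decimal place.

201.3 g/day

Protein = 2.2 g/kg × 91.5 kg = 201.3 g/day.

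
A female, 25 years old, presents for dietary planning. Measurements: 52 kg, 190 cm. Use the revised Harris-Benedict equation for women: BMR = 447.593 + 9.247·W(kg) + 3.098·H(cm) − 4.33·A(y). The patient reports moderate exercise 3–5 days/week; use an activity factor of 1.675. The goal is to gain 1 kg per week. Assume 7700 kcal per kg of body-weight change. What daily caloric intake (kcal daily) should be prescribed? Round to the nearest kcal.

3460 kcal daily

Harris-Benedict: BMR = 447.593 + 9.247(52) + 3.098(190) − 4.33(25) = 1408.807 kcal/day.
TEE = 1408.807 × 1.675 = 2359.7517 kcal/day.
Required daily surplus = 1 × 7700 ÷ 7 = 1100 kcal/day.
Target intake = 2359.7517 + 1100 = 3459.7517 kcal/day.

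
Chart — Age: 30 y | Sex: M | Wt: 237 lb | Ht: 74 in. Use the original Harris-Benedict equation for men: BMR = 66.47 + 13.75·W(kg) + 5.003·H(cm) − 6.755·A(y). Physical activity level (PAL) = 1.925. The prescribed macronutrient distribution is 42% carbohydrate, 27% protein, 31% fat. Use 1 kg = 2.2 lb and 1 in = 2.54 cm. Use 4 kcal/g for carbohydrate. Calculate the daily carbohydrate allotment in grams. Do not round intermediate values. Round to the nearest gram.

Convert to metric: weight = 237 ÷ 2.2 = 107.7273 kg; height = 74 × 2.54 = 187.96 cm.
Harris-Benedict: BMR = 66.47 + 13.75(107.7273) + 5.003(187.96) − 6.755(30) = 2285.4339 kcal/day.
TEE = 2285.4339 × 1.925 = 4399.4602 kcal/day.
Carbohydrate energy = 42% × 4399.4602 = 1847.7733 kcal.
Carbohydrate = 1847.7733 ÷ 4 kcal/g = 461.9433 g.

462 g/day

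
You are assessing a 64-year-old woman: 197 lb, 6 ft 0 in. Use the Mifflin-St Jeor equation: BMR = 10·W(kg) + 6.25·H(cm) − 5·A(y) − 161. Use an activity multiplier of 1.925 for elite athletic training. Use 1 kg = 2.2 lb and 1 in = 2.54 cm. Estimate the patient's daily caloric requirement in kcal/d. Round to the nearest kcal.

2998 kcal/d

Convert to metric: weight = 197 ÷ 2.2 = 89.5455 kg; height = (6×12 + 0) × 2.54 = 72 × 2.54 = 182.88 cm.
Mifflin-St Jeor (female): BMR = 10(89.5455) + 6.25(182.88) − 5(64) − 161 = 895.4545 + 1143 − 320 − 161 = 1557.4545 kcal/day.
TEE = BMR × activity factor = 1557.4545 × 1.925 = 2998.1 kcal/day.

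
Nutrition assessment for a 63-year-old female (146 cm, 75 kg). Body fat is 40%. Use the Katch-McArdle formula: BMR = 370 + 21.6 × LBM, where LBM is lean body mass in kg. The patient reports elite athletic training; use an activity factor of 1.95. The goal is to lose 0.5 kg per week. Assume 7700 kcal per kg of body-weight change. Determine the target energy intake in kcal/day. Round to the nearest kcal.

2067 kcal/day

LBM = 75 × (1 − 0.4) = 45 kg. Katch-McArdle: BMR = 370 + 21.6 × 45 = 1342 kcal/day.
TEE = 1342 × 1.95 = 2616.9 kcal/day.
Required daily deficit = 0.5 × 7700 ÷ 7 = 550 kcal/day.
Target intake = 2616.9 − 550 = 2066.9 kcal/day.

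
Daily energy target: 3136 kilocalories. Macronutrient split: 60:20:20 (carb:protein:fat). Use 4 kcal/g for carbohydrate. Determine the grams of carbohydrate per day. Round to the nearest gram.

470 g/day

Carbohydrate energy = 60% × 3136 = 1881.6 kcal.
At 4 kcal/g: 1881.6 ÷ 4 = 470.4 g.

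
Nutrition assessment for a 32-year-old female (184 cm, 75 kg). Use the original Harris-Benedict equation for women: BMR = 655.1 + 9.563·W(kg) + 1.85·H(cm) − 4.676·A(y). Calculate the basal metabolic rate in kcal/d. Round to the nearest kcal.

Harris-Benedict: BMR = 655.1 + 9.563(75) + 1.85(184) − 4.676(32) = 1563.093 kcal/day.

1563 kcal/d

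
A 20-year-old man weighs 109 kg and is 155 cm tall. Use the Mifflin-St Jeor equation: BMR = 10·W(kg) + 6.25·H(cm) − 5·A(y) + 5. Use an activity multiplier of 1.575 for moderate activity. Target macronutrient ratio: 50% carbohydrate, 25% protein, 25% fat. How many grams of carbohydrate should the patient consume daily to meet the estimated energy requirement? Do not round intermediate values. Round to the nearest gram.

387 g/day

Mifflin-St Jeor (male): BMR = 10(109) + 6.25(155) − 5(20) + 5 = 1090 + 968.75 − 100 + 5 = 1963.75 kcal/day.
TEE = 1963.75 × 1.575 = 3092.9063 kcal/day.
Carbohydrate energy = 50% × 3092.9063 = 1546.4531 kcal.
Carbohydrate = 1546.4531 ÷ 4 kcal/g = 386.6133 g.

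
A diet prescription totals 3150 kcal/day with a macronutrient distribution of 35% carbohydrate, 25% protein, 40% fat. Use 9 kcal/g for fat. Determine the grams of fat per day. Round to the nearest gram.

140 g/day

Fat energy = 40% × 3150 = 1260 kcal.
At 9 kcal/g: 1260 ÷ 9 = 140 g.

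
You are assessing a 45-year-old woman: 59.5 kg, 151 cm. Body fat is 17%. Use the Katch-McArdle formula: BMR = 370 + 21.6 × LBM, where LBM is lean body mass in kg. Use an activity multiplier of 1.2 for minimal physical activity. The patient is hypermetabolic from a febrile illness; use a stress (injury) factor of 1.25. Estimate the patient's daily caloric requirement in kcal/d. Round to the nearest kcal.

2155 kcal/d

LBM = 59.5 × (1 − 0.17) = 49.385 kg. Katch-McArdle: BMR = 370 + 21.6 × 49.385 = 1436.716 kcal/day.
TEE = BMR × activity factor = 1436.716 × 1.2 = 1724.0592 kcal/day.
Apply stress factor: 1724.0592 × 1.25 = 2155.074 kcal/day.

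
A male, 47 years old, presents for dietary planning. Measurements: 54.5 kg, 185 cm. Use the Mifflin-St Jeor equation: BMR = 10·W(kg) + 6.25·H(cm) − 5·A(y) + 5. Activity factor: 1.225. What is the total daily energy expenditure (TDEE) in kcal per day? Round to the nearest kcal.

1802 kcal per day

Mifflin-St Jeor (male): BMR = 10(54.5) + 6.25(185) − 5(47) + 5 = 545 + 1156.25 − 235 + 5 = 1471.25 kcal/day.
TEE = BMR × activity factor = 1471.25 × 1.225 = 1802.2813 kcal/day.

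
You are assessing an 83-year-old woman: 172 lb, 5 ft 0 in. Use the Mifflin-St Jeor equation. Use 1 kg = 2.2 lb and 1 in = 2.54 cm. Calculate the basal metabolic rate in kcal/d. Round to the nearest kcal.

1158 kcal/d

Convert to metric: weight = 172 ÷ 2.2 = 78.1818 kg; height = (5×12 + 0) × 2.54 = 60 × 2.54 = 152.4 cm.
Mifflin-St Jeor (female): BMR = 10(78.1818) + 6.25(152.4) − 5(83) − 161 = 781.8182 + 952.5 − 415 − 161 = 1158.3182 kcal/day.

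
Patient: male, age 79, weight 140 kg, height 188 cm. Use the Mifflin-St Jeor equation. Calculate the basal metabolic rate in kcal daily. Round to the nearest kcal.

2185 kcal daily

Mifflin-St Jeor (male): BMR = 10(140) + 6.25(188) − 5(79) + 5 = 1400 + 1175 − 395 + 5 = 2185 kcal/day.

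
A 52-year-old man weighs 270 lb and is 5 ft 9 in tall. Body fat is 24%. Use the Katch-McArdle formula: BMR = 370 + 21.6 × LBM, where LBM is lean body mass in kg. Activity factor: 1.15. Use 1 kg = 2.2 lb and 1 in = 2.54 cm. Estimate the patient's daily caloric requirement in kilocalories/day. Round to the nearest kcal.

2742 kilocalories/day

Convert to metric: weight = 270 ÷ 2.2 = 122.7273 kg; height = (5×12 + 9) × 2.54 = 69 × 2.54 = 175.26 cm.
LBM = 122.7273 × (1 − 0.24) = 93.2727 kg. Katch-McArdle: BMR = 370 + 21.6 × 93.2727 = 2384.6909 kcal/day.
TEE = BMR × activity factor = 2384.6909 × 1.15 = 2742.3945 kcal/day.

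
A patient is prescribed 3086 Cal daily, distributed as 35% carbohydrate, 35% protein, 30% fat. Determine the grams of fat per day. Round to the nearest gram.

103 g/day

Fat energy = 30% × 3086 = 925.8 kcal.
At 9 kcal/g: 925.8 ÷ 9 = 102.8667 g.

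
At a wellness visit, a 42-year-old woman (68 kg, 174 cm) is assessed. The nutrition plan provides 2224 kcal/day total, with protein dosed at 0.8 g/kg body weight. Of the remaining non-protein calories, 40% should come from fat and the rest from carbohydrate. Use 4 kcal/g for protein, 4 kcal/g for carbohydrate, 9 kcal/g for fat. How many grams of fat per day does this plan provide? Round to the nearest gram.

89 g/day

Protein = 0.8 × 68 = 54.4 g → 54.4 × 4 = 217.6 kcal.
Non-protein calories = 2224 − 217.6 = 2006.4 kcal.
Fat: 40% × 2006.4 = 802.56 kcal; carbohydrate: 1203.84 kcal.
Fat: 802.56 kcal ÷ 9 kcal/g = 89.1733 g.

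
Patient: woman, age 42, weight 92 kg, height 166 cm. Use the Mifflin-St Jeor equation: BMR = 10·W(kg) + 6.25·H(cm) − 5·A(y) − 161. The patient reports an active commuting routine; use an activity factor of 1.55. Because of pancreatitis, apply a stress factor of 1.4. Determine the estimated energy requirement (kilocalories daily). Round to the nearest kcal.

3443 kilocalories daily

Mifflin-St Jeor (female): BMR = 10(92) + 6.25(166) − 5(42) − 161 = 920 + 1037.5 − 210 − 161 = 1586.5 kcal/day.
TEE = BMR × activity factor = 1586.5 × 1.55 = 2459.075 kcal/day.
Apply stress factor: 2459.075 × 1.4 = 3442.705 kcal/day.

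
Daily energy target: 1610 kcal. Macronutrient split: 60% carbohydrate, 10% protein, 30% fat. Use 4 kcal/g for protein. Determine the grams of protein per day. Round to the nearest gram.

Protein energy = 10% × 1610 = 161 kcal.
At 4 kcal/g: 161 ÷ 4 = 40.25 g.

40 g/day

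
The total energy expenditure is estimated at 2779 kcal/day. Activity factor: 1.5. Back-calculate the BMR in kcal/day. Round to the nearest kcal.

1853 kcal/day

BMR = TEE ÷ activity factor = 2779 ÷ 1.5 = 1852.6667 kcal/day.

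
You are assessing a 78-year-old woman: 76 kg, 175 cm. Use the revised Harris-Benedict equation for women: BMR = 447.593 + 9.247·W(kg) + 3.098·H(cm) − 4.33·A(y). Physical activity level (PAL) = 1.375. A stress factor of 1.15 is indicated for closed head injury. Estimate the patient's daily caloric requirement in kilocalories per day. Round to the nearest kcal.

Harris-Benedict: BMR = 447.593 + 9.247(76) + 3.098(175) − 4.33(78) = 1354.775 kcal/day.
TEE = BMR × activity factor = 1354.775 × 1.375 = 1862.8156 kcal/day.
Apply stress factor: 1862.8156 × 1.15 = 2142.238 kcal/day.

2142 kilocalories per day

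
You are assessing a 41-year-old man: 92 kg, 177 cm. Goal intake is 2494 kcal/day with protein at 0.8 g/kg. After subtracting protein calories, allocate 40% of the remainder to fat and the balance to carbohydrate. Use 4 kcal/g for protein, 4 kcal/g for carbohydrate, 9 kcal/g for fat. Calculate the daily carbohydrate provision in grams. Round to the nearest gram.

330 g/day

Protein = 0.8 × 92 = 73.6 g → 73.6 × 4 = 294.4 kcal.
Non-protein calories = 2494 − 294.4 = 2199.6 kcal.
Fat: 40% × 2199.6 = 879.84 kcal; carbohydrate: 1319.76 kcal.
Carbohydrate: 1319.76 kcal ÷ 4 kcal/g = 329.94 g.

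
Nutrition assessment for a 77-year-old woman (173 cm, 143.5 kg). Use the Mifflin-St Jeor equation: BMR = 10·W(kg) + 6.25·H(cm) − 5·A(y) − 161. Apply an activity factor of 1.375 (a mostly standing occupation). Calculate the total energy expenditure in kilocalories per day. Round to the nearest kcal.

2709 kilocalories per day

Mifflin-St Jeor (female): BMR = 10(143.5) + 6.25(173) − 5(77) − 161 = 1435 + 1081.25 − 385 − 161 = 1970.25 kcal/day.
TEE = BMR × activity factor = 1970.25 × 1.375 = 2709.0938 kcal/day.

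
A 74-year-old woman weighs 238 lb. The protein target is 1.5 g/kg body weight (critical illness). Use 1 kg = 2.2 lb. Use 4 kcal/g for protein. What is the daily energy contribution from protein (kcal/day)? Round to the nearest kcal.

Weight in kg = 238 ÷ 2.2 = 108.1818 kg.
Protein = 1.5 g/kg × 108.1818 kg = 162.2727 g/day.
Protein energy = 162.2727 g × 4 kcal/g = 649.0909 kcal/day.

649 kcal/day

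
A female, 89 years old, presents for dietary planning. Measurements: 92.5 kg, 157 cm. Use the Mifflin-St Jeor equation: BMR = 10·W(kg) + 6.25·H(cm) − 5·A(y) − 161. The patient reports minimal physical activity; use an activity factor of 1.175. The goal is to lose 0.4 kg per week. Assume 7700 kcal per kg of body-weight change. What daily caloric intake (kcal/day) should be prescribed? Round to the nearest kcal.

Mifflin-St Jeor (female): BMR = 10(92.5) + 6.25(157) − 5(89) − 161 = 925 + 981.25 − 445 − 161 = 1300.25 kcal/day.
TEE = 1300.25 × 1.175 = 1527.7938 kcal/day.
Required daily deficit = 0.4 × 7700 ÷ 7 = 440 kcal/day.
Target intake = 1527.7938 − 440 = 1087.7938 kcal/day.

1088 kcal/day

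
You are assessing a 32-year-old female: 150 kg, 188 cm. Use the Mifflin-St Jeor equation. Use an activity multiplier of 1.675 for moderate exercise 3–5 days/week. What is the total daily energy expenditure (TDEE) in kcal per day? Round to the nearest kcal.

3943 kcal per day

Mifflin-St Jeor (female): BMR = 10(150) + 6.25(188) − 5(32) − 161 = 1500 + 1175 − 160 − 161 = 2354 kcal/day.
TEE = BMR × activity factor = 2354 × 1.675 = 3942.95 kcal/day.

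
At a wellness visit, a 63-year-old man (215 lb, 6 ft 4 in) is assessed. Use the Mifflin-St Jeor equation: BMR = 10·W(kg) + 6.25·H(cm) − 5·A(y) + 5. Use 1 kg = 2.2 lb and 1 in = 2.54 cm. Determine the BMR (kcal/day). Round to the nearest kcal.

1874 kcal/day

Convert to metric: weight = 215 ÷ 2.2 = 97.7273 kg; height = (6×12 + 4) × 2.54 = 76 × 2.54 = 193.04 cm.
Mifflin-St Jeor (male): BMR = 10(97.7273) + 6.25(193.04) − 5(63) + 5 = 977.2727 + 1206.5 − 315 + 5 = 1873.7727 kcal/day.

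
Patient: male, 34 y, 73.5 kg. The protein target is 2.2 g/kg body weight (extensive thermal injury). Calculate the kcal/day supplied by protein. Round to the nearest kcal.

647 kcal/day

Protein = 2.2 g/kg × 73.5 kg = 161.7 g/day.
Protein energy = 161.7 g × 4 kcal/g = 646.8 kcal/day.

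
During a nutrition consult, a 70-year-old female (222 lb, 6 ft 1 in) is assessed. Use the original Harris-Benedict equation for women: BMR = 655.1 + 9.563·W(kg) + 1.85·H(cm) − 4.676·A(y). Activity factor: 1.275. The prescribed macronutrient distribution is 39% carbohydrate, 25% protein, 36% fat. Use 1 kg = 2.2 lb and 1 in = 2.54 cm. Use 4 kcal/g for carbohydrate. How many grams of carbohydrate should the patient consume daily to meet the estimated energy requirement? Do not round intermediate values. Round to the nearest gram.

203 g/day

Convert to metric: weight = 222 ÷ 2.2 = 100.9091 kg; height = (6×12 + 1) × 2.54 = 73 × 2.54 = 185.42 cm.
Harris-Benedict: BMR = 655.1 + 9.563(100.9091) + 1.85(185.42) − 4.676(70) = 1635.8006 kcal/day.
TEE = 1635.8006 × 1.275 = 2085.6458 kcal/day.
Carbohydrate energy = 39% × 2085.6458 = 813.4019 kcal.
Carbohydrate = 813.4019 ÷ 4 kcal/g = 203.3505 g.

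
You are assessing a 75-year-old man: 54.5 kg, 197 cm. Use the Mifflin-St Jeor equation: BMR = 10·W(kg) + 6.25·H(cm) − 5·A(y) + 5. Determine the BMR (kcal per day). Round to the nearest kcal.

Mifflin-St Jeor (male): BMR = 10(54.5) + 6.25(197) − 5(75) + 5 = 545 + 1231.25 − 375 + 5 = 1406.25 kcal/day.

1406 kcal per day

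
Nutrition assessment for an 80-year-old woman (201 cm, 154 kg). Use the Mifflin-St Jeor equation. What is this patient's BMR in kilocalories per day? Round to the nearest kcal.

Mifflin-St Jeor (female): BMR = 10(154) + 6.25(201) − 5(80) − 161 = 1540 + 1256.25 − 400 − 161 = 2235.25 kcal/day.

2235 kilocalories per day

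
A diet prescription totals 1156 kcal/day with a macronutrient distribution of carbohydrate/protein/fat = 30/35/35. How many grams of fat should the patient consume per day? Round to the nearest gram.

Fat energy = 35% × 1156 = 404.6 kcal.
At 9 kcal/g: 404.6 ÷ 9 = 44.9556 g.

45 g/day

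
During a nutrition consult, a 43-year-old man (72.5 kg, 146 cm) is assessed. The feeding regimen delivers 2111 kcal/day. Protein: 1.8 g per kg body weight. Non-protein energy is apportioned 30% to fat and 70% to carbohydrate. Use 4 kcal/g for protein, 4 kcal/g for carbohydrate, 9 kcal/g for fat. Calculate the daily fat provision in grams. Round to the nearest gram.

53 g/day

Protein = 1.8 × 72.5 = 130.5 g → 130.5 × 4 = 522 kcal.
Non-protein calories = 2111 − 522 = 1589 kcal.
Fat: 30% × 1589 = 476.7 kcal; carbohydrate: 1112.3 kcal.
Fat: 476.7 kcal ÷ 9 kcal/g = 52.9667 g.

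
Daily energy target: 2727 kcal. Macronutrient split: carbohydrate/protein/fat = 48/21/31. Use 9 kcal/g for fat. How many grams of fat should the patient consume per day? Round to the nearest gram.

Fat energy = 31% × 2727 = 845.37 kcal.
At 9 kcal/g: 845.37 ÷ 9 = 93.93 g.

94 g/day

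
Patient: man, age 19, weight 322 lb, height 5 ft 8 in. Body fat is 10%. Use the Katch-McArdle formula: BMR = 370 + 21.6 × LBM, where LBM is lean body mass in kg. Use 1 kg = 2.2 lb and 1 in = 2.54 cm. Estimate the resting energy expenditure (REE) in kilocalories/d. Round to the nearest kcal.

3215 kilocalories/d

Convert to metric: weight = 322 ÷ 2.2 = 146.3636 kg; height = (5×12 + 8) × 2.54 = 68 × 2.54 = 172.72 cm.
LBM = 146.3636 × (1 − 0.1) = 131.7273 kg. Katch-McArdle: BMR = 370 + 21.6 × 131.7273 = 3215.3091 kcal/day.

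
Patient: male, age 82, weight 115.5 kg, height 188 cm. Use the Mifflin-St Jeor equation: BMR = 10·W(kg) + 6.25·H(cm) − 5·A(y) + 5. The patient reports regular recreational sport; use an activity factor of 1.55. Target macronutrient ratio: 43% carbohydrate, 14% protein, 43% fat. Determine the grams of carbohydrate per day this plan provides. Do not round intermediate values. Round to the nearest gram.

Mifflin-St Jeor (male): BMR = 10(115.5) + 6.25(188) − 5(82) + 5 = 1155 + 1175 − 410 + 5 = 1925 kcal/day.
TEE = 1925 × 1.55 = 2983.75 kcal/day.
Carbohydrate energy = 43% × 2983.75 = 1283.0125 kcal.
Carbohydrate = 1283.0125 ÷ 4 kcal/g = 320.7531 g.

321 g/day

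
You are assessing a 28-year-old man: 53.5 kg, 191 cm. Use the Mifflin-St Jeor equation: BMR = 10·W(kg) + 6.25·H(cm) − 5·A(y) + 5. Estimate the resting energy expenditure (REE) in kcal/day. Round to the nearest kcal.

1594 kcal/day

Mifflin-St Jeor (male): BMR = 10(53.5) + 6.25(191) − 5(28) + 5 = 535 + 1193.75 − 140 + 5 = 1593.75 kcal/day.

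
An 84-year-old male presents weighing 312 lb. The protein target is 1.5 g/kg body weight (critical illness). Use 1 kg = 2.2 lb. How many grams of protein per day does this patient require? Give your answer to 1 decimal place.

212.7 g/day

Weight in kg = 312 ÷ 2.2 = 141.8182 kg.
Protein = 1.5 g/kg × 141.8182 kg = 212.7273 g/day.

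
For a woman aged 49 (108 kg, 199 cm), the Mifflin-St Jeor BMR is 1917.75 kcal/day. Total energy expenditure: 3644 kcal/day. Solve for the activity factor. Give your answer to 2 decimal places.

1.90

Activity factor = TEE ÷ BMR = 3644 ÷ 1917.75 = 1.9.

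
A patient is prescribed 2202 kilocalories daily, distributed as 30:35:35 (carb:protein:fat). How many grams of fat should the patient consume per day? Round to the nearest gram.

86 g/day

Fat energy = 35% × 2202 = 770.7 kcal.
At 9 kcal/g: 770.7 ÷ 9 = 85.6333 g.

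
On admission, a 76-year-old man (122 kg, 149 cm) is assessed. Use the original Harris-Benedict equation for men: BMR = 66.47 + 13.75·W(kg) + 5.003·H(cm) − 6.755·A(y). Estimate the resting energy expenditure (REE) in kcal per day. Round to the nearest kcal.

1976 kcal per day

Harris-Benedict: BMR = 66.47 + 13.75(122) + 5.003(149) − 6.755(76) = 1976.037 kcal/day.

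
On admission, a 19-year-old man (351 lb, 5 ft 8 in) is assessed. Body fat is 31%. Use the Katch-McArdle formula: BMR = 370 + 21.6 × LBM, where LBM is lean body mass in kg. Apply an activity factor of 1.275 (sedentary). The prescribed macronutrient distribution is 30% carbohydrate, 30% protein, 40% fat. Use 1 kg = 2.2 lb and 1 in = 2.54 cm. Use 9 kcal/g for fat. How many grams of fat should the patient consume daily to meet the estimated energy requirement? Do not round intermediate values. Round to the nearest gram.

156 g/day

Convert to metric: weight = 351 ÷ 2.2 = 159.5455 kg; height = (5×12 + 8) × 2.54 = 68 × 2.54 = 172.72 cm.
LBM = 159.5455 × (1 − 0.31) = 110.0864 kg. Katch-McArdle: BMR = 370 + 21.6 × 110.0864 = 2747.8655 kcal/day.
TEE = 2747.8655 × 1.275 = 3503.5285 kcal/day.
Fat energy = 40% × 3503.5285 = 1401.4114 kcal.
Fat = 1401.4114 ÷ 9 kcal/g = 155.7124 g.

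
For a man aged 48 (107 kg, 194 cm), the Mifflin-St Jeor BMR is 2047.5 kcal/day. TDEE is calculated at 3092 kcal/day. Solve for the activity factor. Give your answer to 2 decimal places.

Activity factor = TEE ÷ BMR = 3092 ÷ 2047.5 = 1.51.

1.51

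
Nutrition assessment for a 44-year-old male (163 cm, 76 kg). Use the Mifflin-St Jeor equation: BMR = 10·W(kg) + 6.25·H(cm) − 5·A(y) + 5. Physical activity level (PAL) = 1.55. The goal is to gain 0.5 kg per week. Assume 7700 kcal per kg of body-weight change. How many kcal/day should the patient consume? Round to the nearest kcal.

Mifflin-St Jeor (male): BMR = 10(76) + 6.25(163) − 5(44) + 5 = 760 + 1018.75 − 220 + 5 = 1563.75 kcal/day.
TEE = 1563.75 × 1.55 = 2423.8125 kcal/day.
Required daily surplus = 0.5 × 7700 ÷ 7 = 550 kcal/day.
Target intake = 2423.8125 + 550 = 2973.8125 kcal/day.

2974 kcal/day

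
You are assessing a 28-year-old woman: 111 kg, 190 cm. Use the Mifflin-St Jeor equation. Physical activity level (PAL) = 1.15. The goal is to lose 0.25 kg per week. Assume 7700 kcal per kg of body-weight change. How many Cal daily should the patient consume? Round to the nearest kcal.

Mifflin-St Jeor (female): BMR = 10(111) + 6.25(190) − 5(28) − 161 = 1110 + 1187.5 − 140 − 161 = 1996.5 kcal/day.
TEE = 1996.5 × 1.15 = 2295.975 kcal/day.
Required daily deficit = 0.25 × 7700 ÷ 7 = 275 kcal/day.
Target intake = 2295.975 − 275 = 2020.975 kcal/day.

2021 Cal daily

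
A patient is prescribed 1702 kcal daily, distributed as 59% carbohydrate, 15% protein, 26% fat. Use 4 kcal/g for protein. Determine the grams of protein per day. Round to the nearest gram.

Protein energy = 15% × 1702 = 255.3 kcal.
At 4 kcal/g: 255.3 ÷ 4 = 63.825 g.

64 g/day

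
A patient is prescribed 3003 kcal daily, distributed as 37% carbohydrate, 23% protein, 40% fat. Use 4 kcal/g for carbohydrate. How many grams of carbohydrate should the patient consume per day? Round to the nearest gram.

Carbohydrate energy = 37% × 3003 = 1111.11 kcal.
At 4 kcal/g: 1111.11 ÷ 4 = 277.7775 g.

278 g/day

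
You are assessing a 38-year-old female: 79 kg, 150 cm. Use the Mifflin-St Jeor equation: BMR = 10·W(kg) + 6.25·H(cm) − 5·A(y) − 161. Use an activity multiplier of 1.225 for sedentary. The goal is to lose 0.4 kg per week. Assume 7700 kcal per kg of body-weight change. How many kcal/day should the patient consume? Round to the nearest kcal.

1246 kcal/day

Mifflin-St Jeor (female): BMR = 10(79) + 6.25(150) − 5(38) − 161 = 790 + 937.5 − 190 − 161 = 1376.5 kcal/day.
TEE = 1376.5 × 1.225 = 1686.2125 kcal/day.
Required daily deficit = 0.4 × 7700 ÷ 7 = 440 kcal/day.
Target intake = 1686.2125 − 440 = 1246.2125 kcal/day.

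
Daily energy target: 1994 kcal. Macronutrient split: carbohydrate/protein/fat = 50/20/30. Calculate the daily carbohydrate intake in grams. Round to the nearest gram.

249 g/day

Carbohydrate energy = 50% × 1994 = 997 kcal.
At 4 kcal/g: 997 ÷ 4 = 249.25 g.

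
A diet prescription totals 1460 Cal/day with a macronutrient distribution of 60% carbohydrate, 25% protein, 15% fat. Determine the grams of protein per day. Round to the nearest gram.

Protein energy = 25% × 1460 = 365 kcal.
At 4 kcal/g: 365 ÷ 4 = 91.25 g.

91 g/day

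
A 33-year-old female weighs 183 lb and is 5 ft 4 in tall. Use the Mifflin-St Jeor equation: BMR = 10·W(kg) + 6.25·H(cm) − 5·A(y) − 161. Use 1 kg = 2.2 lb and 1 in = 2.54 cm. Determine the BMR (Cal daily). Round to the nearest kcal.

Convert to metric: weight = 183 ÷ 2.2 = 83.1818 kg; height = (5×12 + 4) × 2.54 = 64 × 2.54 = 162.56 cm.
Mifflin-St Jeor (female): BMR = 10(83.1818) + 6.25(162.56) − 5(33) − 161 = 831.8182 + 1016 − 165 − 161 = 1521.8182 kcal/day.

1522 Cal daily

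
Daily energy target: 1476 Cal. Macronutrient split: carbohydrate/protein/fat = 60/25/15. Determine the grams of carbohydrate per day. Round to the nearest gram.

221 g/day

Carbohydrate energy = 60% × 1476 = 885.6 kcal.
At 4 kcal/g: 885.6 ÷ 4 = 221.4 g.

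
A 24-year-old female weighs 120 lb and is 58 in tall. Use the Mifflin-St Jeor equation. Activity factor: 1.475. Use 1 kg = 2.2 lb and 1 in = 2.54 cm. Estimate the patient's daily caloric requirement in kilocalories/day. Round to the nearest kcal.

1748 kilocalories/day

Convert to metric: weight = 120 ÷ 2.2 = 54.5455 kg; height = 58 × 2.54 = 147.32 cm.
Mifflin-St Jeor (female): BMR = 10(54.5455) + 6.25(147.32) − 5(24) − 161 = 545.4545 + 920.75 − 120 − 161 = 1185.2045 kcal/day.
TEE = BMR × activity factor = 1185.2045 × 1.475 = 1748.1767 kcal/day.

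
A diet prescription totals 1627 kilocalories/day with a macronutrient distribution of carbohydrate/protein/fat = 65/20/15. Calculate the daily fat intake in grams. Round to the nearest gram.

Fat energy = 15% × 1627 = 244.05 kcal.
At 9 kcal/g: 244.05 ÷ 9 = 27.1167 g.

27 g/day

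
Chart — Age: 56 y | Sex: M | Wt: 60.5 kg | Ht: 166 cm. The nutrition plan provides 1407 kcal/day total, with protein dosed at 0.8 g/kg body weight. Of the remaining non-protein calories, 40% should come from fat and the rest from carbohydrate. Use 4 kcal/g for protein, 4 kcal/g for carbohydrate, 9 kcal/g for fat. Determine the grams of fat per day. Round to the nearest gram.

Protein = 0.8 × 60.5 = 48.4 g → 48.4 × 4 = 193.6 kcal.
Non-protein calories = 1407 − 193.6 = 1213.4 kcal.
Fat: 40% × 1213.4 = 485.36 kcal; carbohydrate: 728.04 kcal.
Fat: 485.36 kcal ÷ 9 kcal/g = 53.9289 g.

54 g/day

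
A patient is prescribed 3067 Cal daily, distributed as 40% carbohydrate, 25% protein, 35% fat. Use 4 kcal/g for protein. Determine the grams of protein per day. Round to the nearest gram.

192 g/day

Protein energy = 25% × 3067 = 766.75 kcal.
At 4 kcal/g: 766.75 ÷ 4 = 191.6875 g.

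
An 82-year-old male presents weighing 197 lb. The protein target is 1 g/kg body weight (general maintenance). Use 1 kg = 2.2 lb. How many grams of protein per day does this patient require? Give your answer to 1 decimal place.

Weight in kg = 197 ÷ 2.2 = 89.5455 kg.
Protein = 1 g/kg × 89.5455 kg = 89.5455 g/day.

89.5 g/day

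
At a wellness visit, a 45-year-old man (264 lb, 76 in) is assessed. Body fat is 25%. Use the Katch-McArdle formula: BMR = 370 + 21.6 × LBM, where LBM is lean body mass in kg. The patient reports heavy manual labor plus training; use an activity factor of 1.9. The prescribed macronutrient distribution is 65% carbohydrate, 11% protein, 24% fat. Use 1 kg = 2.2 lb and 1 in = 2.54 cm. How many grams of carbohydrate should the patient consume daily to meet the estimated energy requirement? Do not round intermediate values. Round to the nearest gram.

714 g/day

Convert to metric: weight = 264 ÷ 2.2 = 120 kg; height = 76 × 2.54 = 193.04 cm.
LBM = 120 × (1 − 0.25) = 90 kg. Katch-McArdle: BMR = 370 + 21.6 × 90 = 2314 kcal/day.
TEE = 2314 × 1.9 = 4396.6 kcal/day.
Carbohydrate energy = 65% × 4396.6 = 2857.79 kcal.
Carbohydrate = 2857.79 ÷ 4 kcal/g = 714.4475 g.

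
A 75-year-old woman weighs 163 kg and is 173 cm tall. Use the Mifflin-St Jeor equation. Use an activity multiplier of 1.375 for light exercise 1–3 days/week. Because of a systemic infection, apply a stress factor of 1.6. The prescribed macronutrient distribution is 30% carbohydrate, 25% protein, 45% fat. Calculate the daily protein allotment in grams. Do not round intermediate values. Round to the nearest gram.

Mifflin-St Jeor (female): BMR = 10(163) + 6.25(173) − 5(75) − 161 = 1630 + 1081.25 − 375 − 161 = 2175.25 kcal/day.
TEE = 2175.25 × 1.375 = 2990.9688 kcal/day.
With stress factor 1.6: 2990.9688 × 1.6 = 4785.55 kcal/day.
Protein energy = 25% × 4785.55 = 1196.3875 kcal.
Protein = 1196.3875 ÷ 4 kcal/g = 299.0969 g.

299 g/day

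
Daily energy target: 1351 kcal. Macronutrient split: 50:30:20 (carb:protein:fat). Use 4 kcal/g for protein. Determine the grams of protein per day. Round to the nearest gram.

101 g/day

Protein energy = 30% × 1351 = 405.3 kcal.
At 4 kcal/g: 405.3 ÷ 4 = 101.325 g.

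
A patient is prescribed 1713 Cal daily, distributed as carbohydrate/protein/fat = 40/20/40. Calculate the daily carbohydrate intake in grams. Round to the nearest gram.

171 g/day

Carbohydrate energy = 40% × 1713 = 685.2 kcal.
At 4 kcal/g: 685.2 ÷ 4 = 171.3 g.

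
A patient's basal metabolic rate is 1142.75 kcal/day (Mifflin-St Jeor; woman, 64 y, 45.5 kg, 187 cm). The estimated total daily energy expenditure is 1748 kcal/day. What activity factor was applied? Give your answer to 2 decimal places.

Activity factor = TEE ÷ BMR = 1748 ÷ 1142.75 = 1.53.

1.53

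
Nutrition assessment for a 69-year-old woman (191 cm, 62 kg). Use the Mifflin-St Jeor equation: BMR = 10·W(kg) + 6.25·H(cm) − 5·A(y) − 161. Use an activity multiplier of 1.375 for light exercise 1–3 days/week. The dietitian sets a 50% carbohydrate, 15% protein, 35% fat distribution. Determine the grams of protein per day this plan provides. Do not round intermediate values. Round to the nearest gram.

Mifflin-St Jeor (female): BMR = 10(62) + 6.25(191) − 5(69) − 161 = 620 + 1193.75 − 345 − 161 = 1307.75 kcal/day.
TEE = 1307.75 × 1.375 = 1798.1563 kcal/day.
Protein energy = 15% × 1798.1563 = 269.7234 kcal.
Protein = 269.7234 ÷ 4 kcal/g = 67.4309 g.

67 g/day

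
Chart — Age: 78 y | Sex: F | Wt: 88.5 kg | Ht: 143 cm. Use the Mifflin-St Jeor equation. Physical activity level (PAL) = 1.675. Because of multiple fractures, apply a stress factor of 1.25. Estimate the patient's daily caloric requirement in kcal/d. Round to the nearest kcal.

2571 kcal/d

Mifflin-St Jeor (female): BMR = 10(88.5) + 6.25(143) − 5(78) − 161 = 885 + 893.75 − 390 − 161 = 1227.75 kcal/day.
TEE = BMR × activity factor = 1227.75 × 1.675 = 2056.4813 kcal/day.
Apply stress factor: 2056.4813 × 1.25 = 2570.6016 kcal/day.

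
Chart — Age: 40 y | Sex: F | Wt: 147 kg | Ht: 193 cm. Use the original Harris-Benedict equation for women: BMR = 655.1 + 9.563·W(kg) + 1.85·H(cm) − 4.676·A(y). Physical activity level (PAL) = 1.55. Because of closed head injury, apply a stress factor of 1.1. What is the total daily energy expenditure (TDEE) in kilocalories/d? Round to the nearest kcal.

Harris-Benedict: BMR = 655.1 + 9.563(147) + 1.85(193) − 4.676(40) = 2230.871 kcal/day.
TEE = BMR × activity factor = 2230.871 × 1.55 = 3457.8501 kcal/day.
Apply stress factor: 3457.8501 × 1.1 = 3803.6351 kcal/day.

3804 kilocalories/d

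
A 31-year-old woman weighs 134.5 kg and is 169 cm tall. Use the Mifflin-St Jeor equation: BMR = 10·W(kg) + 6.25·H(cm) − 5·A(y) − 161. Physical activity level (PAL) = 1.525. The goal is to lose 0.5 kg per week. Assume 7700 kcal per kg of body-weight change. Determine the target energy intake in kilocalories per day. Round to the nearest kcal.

Mifflin-St Jeor (female): BMR = 10(134.5) + 6.25(169) − 5(31) − 161 = 1345 + 1056.25 − 155 − 161 = 2085.25 kcal/day.
TEE = 2085.25 × 1.525 = 3180.0063 kcal/day.
Required daily deficit = 0.5 × 7700 ÷ 7 = 550 kcal/day.
Target intake = 3180.0063 − 550 = 2630.0063 kcal/day.

2630 kilocalories per day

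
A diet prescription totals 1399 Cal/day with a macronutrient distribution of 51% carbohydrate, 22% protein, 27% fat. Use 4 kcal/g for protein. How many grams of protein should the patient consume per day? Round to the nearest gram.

Protein energy = 22% × 1399 = 307.78 kcal.
At 4 kcal/g: 307.78 ÷ 4 = 76.945 g.

77 g/day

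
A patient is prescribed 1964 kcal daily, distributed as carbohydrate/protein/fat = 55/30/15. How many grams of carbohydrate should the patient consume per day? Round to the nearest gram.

270 g/day

Carbohydrate energy = 55% × 1964 = 1080.2 kcal.
At 4 kcal/g: 1080.2 ÷ 4 = 270.05 g.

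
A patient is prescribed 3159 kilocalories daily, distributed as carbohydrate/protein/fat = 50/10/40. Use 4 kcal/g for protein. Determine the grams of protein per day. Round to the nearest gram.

79 g/day

Protein energy = 10% × 3159 = 315.9 kcal.
At 4 kcal/g: 315.9 ÷ 4 = 78.975 g.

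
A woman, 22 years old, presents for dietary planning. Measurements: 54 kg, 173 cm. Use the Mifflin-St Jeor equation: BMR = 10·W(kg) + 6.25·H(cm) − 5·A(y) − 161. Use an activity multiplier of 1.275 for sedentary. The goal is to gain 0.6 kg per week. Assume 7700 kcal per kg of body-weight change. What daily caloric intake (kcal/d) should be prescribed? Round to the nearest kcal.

Mifflin-St Jeor (female): BMR = 10(54) + 6.25(173) − 5(22) − 161 = 540 + 1081.25 − 110 − 161 = 1350.25 kcal/day.
TEE = 1350.25 × 1.275 = 1721.5688 kcal/day.
Required daily surplus = 0.6 × 7700 ÷ 7 = 660 kcal/day.
Target intake = 1721.5688 + 660 = 2381.5688 kcal/day.

2382 kcal/d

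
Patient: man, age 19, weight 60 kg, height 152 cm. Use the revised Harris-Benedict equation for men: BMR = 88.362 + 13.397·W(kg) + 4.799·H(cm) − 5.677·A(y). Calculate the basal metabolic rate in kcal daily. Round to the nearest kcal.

Harris-Benedict: BMR = 88.362 + 13.397(60) + 4.799(152) − 5.677(19) = 1513.767 kcal/day.

1514 kcal daily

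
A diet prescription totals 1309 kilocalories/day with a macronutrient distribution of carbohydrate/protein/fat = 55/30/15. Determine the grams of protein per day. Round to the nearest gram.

Protein energy = 30% × 1309 = 392.7 kcal.
At 4 kcal/g: 392.7 ÷ 4 = 98.175 g.

98 g/day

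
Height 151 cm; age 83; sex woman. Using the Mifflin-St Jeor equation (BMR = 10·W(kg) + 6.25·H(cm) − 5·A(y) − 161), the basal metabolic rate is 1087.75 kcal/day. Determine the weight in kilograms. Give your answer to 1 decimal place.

1087.75 = 10·W + 6.25(151) − 5(83) − 161
10·W = 1087.75 − 367.75 = 720, so W = 72 kg.

72.0 kg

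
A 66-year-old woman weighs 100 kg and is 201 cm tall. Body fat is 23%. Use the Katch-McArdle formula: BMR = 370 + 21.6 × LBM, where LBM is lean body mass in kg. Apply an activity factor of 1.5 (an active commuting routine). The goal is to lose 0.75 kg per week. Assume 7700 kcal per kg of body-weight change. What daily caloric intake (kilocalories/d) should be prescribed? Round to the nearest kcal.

LBM = 100 × (1 − 0.23) = 77 kg. Katch-McArdle: BMR = 370 + 21.6 × 77 = 2033.2 kcal/day.
TEE = 2033.2 × 1.5 = 3049.8 kcal/day.
Required daily deficit = 0.75 × 7700 ÷ 7 = 825 kcal/day.
Target intake = 3049.8 − 825 = 2224.8 kcal/day.

2225 kilocalories/d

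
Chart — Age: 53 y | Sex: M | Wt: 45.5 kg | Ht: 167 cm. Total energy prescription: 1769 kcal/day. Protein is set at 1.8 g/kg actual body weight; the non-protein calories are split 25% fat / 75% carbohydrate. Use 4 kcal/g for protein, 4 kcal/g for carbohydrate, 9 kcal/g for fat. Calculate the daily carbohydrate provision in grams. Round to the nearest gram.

270 g/day

Protein = 1.8 × 45.5 = 81.9 g → 81.9 × 4 = 327.6 kcal.
Non-protein calories = 1769 − 327.6 = 1441.4 kcal.
Fat: 25% × 1441.4 = 360.35 kcal; carbohydrate: 1081.05 kcal.
Carbohydrate: 1081.05 kcal ÷ 4 kcal/g = 270.2625 g.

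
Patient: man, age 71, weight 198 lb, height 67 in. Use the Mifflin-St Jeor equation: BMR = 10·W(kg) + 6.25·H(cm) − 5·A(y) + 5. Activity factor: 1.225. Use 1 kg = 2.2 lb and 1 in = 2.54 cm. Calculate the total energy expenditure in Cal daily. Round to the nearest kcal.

1977 Cal daily

Convert to metric: weight = 198 ÷ 2.2 = 90 kg; height = 67 × 2.54 = 170.18 cm.
Mifflin-St Jeor (male): BMR = 10(90) + 6.25(170.18) − 5(71) + 5 = 900 + 1063.625 − 355 + 5 = 1613.625 kcal/day.
TEE = BMR × activity factor = 1613.625 × 1.225 = 1976.6906 kcal/day.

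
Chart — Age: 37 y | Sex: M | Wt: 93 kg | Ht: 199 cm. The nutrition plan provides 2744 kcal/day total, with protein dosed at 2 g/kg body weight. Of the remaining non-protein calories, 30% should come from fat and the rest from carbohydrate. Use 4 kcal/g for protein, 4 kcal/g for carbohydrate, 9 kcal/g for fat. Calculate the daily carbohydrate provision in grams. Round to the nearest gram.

350 g/day

Protein = 2 × 93 = 186 g → 186 × 4 = 744 kcal.
Non-protein calories = 2744 − 744 = 2000 kcal.
Fat: 30% × 2000 = 600 kcal; carbohydrate: 1400 kcal.
Carbohydrate: 1400 kcal ÷ 4 kcal/g = 350 g.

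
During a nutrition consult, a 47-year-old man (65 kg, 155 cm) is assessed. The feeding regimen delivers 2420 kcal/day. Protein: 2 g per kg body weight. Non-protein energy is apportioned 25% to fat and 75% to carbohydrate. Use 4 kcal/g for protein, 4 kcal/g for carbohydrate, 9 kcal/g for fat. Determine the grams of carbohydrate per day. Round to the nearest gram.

Protein = 2 × 65 = 130 g → 130 × 4 = 520 kcal.
Non-protein calories = 2420 − 520 = 1900 kcal.
Fat: 25% × 1900 = 475 kcal; carbohydrate: 1425 kcal.
Carbohydrate: 1425 kcal ÷ 4 kcal/g = 356.25 g.

356 g/day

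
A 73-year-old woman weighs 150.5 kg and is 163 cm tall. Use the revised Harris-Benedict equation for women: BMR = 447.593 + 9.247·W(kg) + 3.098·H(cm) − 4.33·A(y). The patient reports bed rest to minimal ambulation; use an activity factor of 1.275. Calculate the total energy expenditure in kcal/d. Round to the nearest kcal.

2586 kcal/d

Harris-Benedict: BMR = 447.593 + 9.247(150.5) + 3.098(163) − 4.33(73) = 2028.1505 kcal/day.
TEE = BMR × activity factor = 2028.1505 × 1.275 = 2585.8919 kcal/day.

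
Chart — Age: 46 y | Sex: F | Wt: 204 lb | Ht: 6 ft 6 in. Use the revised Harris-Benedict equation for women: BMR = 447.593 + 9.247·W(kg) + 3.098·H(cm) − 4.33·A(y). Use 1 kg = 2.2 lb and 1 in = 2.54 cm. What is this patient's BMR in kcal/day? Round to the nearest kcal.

1720 kcal/day

Convert to metric: weight = 204 ÷ 2.2 = 92.7273 kg; height = (6×12 + 6) × 2.54 = 78 × 2.54 = 198.12 cm.
Harris-Benedict: BMR = 447.593 + 9.247(92.7273) + 3.098(198.12) − 4.33(46) = 1719.6379 kcal/day.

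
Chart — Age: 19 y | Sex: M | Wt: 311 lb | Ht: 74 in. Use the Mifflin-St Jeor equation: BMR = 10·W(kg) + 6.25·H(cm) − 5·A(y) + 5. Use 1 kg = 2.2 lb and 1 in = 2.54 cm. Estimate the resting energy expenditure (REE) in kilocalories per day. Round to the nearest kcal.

Convert to metric: weight = 311 ÷ 2.2 = 141.3636 kg; height = 74 × 2.54 = 187.96 cm.
Mifflin-St Jeor (male): BMR = 10(141.3636) + 6.25(187.96) − 5(19) + 5 = 1413.6364 + 1174.75 − 95 + 5 = 2498.3864 kcal/day.

2498 kilocalories per day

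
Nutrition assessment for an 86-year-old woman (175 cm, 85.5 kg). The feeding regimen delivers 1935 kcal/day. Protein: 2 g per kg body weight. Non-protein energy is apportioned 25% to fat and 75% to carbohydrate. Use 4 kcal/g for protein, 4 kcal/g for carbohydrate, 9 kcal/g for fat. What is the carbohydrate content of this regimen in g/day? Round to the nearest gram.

235 g/day

Protein = 2 × 85.5 = 171 g → 171 × 4 = 684 kcal.
Non-protein calories = 1935 − 684 = 1251 kcal.
Fat: 25% × 1251 = 312.75 kcal; carbohydrate: 938.25 kcal.
Carbohydrate: 938.25 kcal ÷ 4 kcal/g = 234.5625 g.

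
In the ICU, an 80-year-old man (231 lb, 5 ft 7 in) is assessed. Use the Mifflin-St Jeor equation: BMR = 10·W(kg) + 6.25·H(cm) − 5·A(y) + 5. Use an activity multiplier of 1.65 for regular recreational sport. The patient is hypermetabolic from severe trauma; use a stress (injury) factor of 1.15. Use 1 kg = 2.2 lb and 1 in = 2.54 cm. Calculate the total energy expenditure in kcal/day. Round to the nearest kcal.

Convert to metric: weight = 231 ÷ 2.2 = 105 kg; height = (5×12 + 7) × 2.54 = 67 × 2.54 = 170.18 cm.
Mifflin-St Jeor (male): BMR = 10(105) + 6.25(170.18) − 5(80) + 5 = 1050 + 1063.625 − 400 + 5 = 1718.625 kcal/day.
TEE = BMR × activity factor = 1718.625 × 1.65 = 2835.7313 kcal/day.
Apply stress factor: 2835.7313 × 1.15 = 3261.0909 kcal/day.

3261 kcal/day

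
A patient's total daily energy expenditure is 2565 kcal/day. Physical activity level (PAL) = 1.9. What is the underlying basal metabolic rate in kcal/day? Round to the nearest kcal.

BMR = TEE ÷ activity factor = 2565 ÷ 1.9 = 1350 kcal/day.

1350 kcal/day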